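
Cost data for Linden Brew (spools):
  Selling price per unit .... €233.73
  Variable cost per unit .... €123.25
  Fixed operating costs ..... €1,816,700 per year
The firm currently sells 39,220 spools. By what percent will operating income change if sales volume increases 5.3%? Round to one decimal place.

Contribution at this volume is 39,220 × €110.48 = €4,333,025.60.
Subtracting fixed costs: EBIT = €4,333,025.60 − €1,816,700 = €2,516,325.60.
So DOL = total CM / EBIT = €4,333,025.60 / €2,516,325.60 = 1.7220.
%ΔEBIT = DOL × %ΔSales = 1.7220 × +5.3% = +9.1%.

+9.1%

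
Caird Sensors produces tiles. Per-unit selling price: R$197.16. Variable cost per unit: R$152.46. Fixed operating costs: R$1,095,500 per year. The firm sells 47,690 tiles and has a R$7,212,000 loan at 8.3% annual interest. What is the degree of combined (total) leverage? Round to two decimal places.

4.87

Total contribution margin = 47,690 × R$44.70 = R$2,131,743.00.
Subtracting fixed costs: EBIT = R$2,131,743.00 − R$1,095,500 = R$1,036,243.00. Interest = R$598,596.00.
DOL = R$2,131,743.00 ÷ R$1,036,243.00 = 2.0572; DFL = R$1,036,243.00 ÷ R$437,647.00 = 2.3678.
Combined leverage = 2.0572 × 2.3678 = 4.8710.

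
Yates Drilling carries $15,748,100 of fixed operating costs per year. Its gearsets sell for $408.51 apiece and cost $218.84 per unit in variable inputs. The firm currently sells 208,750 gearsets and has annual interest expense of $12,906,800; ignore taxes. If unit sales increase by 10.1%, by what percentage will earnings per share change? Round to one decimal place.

Contribution at this volume is 208,750 × $189.67 = $39,593,612.50.
Subtracting fixed costs: EBIT = $39,593,612.50 − $15,748,100 = $23,845,512.50.
After interest of $12,906,800.00, pre-tax earnings = $10,938,712.50.
DCL = total CM / (EBIT − I) = $39,593,612.50 / $10,938,712.50 = 3.6196.
%ΔEPS = DCL × %ΔSales = 3.6196 × +10.1% = +36.6%.

+36.6%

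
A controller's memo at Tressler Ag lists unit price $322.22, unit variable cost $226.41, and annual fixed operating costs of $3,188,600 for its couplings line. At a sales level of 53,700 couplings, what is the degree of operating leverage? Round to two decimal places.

2.63

At 53,700 units, contribution = 53,700 × $95.81 = $5,144,997.00.
Subtracting fixed costs: EBIT = $5,144,997.00 − $3,188,600 = $1,956,397.00.
DOL = contribution ÷ EBIT = $5,144,997.00 ÷ $1,956,397.00 = 2.6298.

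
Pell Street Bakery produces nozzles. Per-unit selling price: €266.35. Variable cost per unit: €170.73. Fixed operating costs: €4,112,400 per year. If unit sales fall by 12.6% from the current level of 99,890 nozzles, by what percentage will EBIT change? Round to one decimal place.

-22.1%

At 99,890 units, contribution = 99,890 × €95.62 = €9,551,481.80.
Subtracting fixed costs: EBIT = €9,551,481.80 − €4,112,400 = €5,439,081.80.
Degree of operating leverage = €9,551,481.80 / €5,439,081.80 = 1.7561.
%ΔEBIT = DOL × %ΔSales = 1.7561 × -12.6% = -22.1%.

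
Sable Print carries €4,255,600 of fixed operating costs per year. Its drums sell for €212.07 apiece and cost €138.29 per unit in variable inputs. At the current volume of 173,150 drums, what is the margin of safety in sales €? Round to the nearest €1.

€24,487,810

Each unit contributes €212.07 − €138.29 = €73.78. Break-even units = €4,255,600 ÷ €73.78 = 57,679.59; break-even revenue = 57,679.59 × €212.07 = €12,232,110.22.
Current sales = 173,150 × €212.07 = €36,719,920.50.
Margin of safety = €36,719,920.50 − €12,232,110.22 = €24,487,810.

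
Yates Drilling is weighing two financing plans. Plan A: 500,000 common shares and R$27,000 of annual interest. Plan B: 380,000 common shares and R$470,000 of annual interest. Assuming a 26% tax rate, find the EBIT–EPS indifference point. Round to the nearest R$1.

R$1,872,833

Set EPS_A = EPS_B: (EBIT − R$27,000)(1 − 0.26) ÷ 500,000 = (EBIT − R$470,000)(1 − 0.26) ÷ 380,000.
Cancelling (1 − t) and cross-multiplying: 380,000·(EBIT − 27,000) = 500,000·(EBIT − 470,000).
Solving, EBIT = (470,000·500,000 − 27,000·380,000) / (500,000 − 380,000) = 224,740,000,000 / 120,000 = 1,872,833.33.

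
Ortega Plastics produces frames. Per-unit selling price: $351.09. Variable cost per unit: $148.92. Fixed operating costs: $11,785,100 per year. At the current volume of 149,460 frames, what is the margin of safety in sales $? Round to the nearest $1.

$32,007,815

Unit CM = price − variable cost = $351.09 − $148.92 = $202.17. Break-even units = $11,785,100 ÷ $202.17 = 58,293.02; break-even revenue = 58,293.02 × $351.09 = $20,466,096.65.
Actual sales revenue = 149,460 × $351.09 = $52,473,911.40.
Margin of safety = $52,473,911.40 − $20,466,096.65 = $32,007,815.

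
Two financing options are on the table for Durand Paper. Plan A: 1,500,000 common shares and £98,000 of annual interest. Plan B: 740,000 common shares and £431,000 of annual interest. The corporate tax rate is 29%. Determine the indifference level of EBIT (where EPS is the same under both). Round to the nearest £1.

At indifference, (EBIT − 98,000)(1 − t)/1,500,000 = (EBIT − 431,000)(1 − t)/740,000.
The (1 − t) factor cancels: (EBIT − 98,000) × 740,000 = (EBIT − 431,000) × 1,500,000.
EBIT × (1,500,000 − 740,000) = 431,000 × 1,500,000 − 98,000 × 740,000 = 573,980,000,000, so EBIT = 573,980,000,000 ÷ 760,000 = 755,236.84.

£755,237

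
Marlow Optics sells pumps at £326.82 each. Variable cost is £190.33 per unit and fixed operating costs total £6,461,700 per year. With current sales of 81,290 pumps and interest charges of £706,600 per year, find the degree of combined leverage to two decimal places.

2.83

At 81,290 units, contribution = 81,290 × £136.49 = £11,095,272.10.
Subtracting fixed costs: EBIT = £11,095,272.10 − £6,461,700 = £4,633,572.10. Interest = £706,600.00.
DOL = £11,095,272.10 ÷ £4,633,572.10 = 2.3945; DFL = £4,633,572.10 ÷ £3,926,972.10 = 1.1799.
Combined leverage = 2.3945 × 1.1799 = 2.8253.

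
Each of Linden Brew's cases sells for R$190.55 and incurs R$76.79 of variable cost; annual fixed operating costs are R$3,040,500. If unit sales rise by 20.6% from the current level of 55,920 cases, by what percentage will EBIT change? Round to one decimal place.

Total contribution margin = 55,920 × R$113.76 = R$6,361,459.20.
EBIT = R$6,361,459.20 − R$3,040,500 = R$3,320,959.20.
So DOL = total CM / EBIT = R$6,361,459.20 / R$3,320,959.20 = 1.9155.
%ΔEBIT = DOL × %ΔSales = 1.9155 × +20.6% = +39.5%.

+39.5%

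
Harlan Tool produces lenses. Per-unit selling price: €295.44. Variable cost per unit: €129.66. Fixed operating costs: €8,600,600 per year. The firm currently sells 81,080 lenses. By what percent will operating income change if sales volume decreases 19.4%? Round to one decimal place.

-53.9%

Total contribution margin = 81,080 × €165.78 = €13,441,442.40.
EBIT = €13,441,442.40 − €8,600,600 = €4,840,842.40.
DOL = contribution ÷ EBIT = €13,441,442.40 ÷ €4,840,842.40 = 2.7767.
So EBIT moves 2.7767 × (-19.4%) = -53.9%.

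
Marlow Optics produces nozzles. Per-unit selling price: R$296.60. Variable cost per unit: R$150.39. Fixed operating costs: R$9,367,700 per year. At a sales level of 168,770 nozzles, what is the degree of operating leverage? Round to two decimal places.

Total contribution margin = 168,770 × R$146.21 = R$24,675,861.70.
Operating income = contribution − fixed costs = R$24,675,861.70 − R$9,367,700 = R$15,308,161.70.
DOL = contribution ÷ EBIT = R$24,675,861.70 ÷ R$15,308,161.70 = 1.6119.

1.61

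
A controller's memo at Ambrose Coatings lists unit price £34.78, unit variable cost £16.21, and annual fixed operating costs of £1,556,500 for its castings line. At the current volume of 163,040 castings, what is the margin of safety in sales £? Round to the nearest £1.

Contribution margin per unit = £34.78 − £16.21 = £18.57. Break-even units = £1,556,500 ÷ £18.57 = 83,817.99; break-even revenue = 83,817.99 × £34.78 = £2,915,189.55.
Actual sales revenue = 163,040 × £34.78 = £5,670,531.20.
Margin of safety = £5,670,531.20 − £2,915,189.55 = £2,755,342.

£2,755,342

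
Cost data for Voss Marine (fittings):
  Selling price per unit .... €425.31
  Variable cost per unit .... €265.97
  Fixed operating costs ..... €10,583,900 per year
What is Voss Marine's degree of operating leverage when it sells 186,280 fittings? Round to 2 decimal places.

At 186,280 units, contribution = 186,280 × €159.34 = €29,681,855.20.
Subtracting fixed costs: EBIT = €29,681,855.20 − €10,583,900 = €19,097,955.20.
DOL = contribution ÷ EBIT = €29,681,855.20 ÷ €19,097,955.20 = 1.5542.

1.55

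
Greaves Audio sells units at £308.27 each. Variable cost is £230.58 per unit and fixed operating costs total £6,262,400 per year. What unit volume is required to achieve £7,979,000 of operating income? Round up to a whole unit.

Each unit contributes £308.27 − £230.58 = £77.69.
Units = (FC + target) / CM = (£6,262,400 + £7,979,000) / £77.69 = 183,310.59, so 183,311 units.

183,311 units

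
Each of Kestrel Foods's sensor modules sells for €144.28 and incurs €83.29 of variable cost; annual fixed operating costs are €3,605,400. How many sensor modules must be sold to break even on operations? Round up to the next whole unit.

Each unit contributes €144.28 − €83.29 = €60.99.
Units to break even: €3,605,400 ÷ €60.99 = 59,114.61, rounded up to 59,115.

59,115 sensor modules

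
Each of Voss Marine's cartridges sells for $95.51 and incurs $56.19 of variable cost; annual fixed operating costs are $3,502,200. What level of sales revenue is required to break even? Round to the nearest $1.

Contribution margin per unit = $95.51 − $56.19 = $39.32, a CM ratio of $39.32 ÷ $95.51 = 0.4117.
Break-even revenue = fixed costs × price ÷ CM = $3,502,200 × $95.51 ÷ $39.32 = $8,506,997.

$8,506,997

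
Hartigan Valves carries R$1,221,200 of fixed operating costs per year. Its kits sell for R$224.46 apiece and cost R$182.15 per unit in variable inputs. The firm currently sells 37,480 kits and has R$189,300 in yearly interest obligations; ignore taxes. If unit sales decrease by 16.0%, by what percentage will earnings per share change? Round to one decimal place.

At 37,480 units, contribution = 37,480 × R$42.31 = R$1,585,778.80.
Subtracting fixed costs: EBIT = R$1,585,778.80 − R$1,221,200 = R$364,578.80.
Interest = R$189,300.00, so EBIT − I = R$175,278.80.
DCL = total CM / (EBIT − I) = R$1,585,778.80 / R$175,278.80 = 9.0472.
%ΔEPS = DCL × %ΔSales = 9.0472 × -16.0% = -144.8%.

-144.8%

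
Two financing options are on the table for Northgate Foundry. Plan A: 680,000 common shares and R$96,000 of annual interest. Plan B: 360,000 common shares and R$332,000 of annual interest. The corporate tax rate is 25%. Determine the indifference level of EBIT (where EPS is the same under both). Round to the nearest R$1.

Set EPS_A = EPS_B: (EBIT − R$96,000)(1 − 0.25) ÷ 680,000 = (EBIT − R$332,000)(1 − 0.25) ÷ 360,000.
The (1 − t) factor cancels: (EBIT − 96,000) × 360,000 = (EBIT − 332,000) × 680,000.
EBIT × (680,000 − 360,000) = 332,000 × 680,000 − 96,000 × 360,000 = 191,200,000,000, so EBIT = 191,200,000,000 ÷ 320,000 = 597,500.00.

R$597,500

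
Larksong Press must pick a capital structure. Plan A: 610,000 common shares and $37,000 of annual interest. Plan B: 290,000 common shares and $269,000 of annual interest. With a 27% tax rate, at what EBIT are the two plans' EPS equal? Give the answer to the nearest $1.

$479,250

Set EPS_A = EPS_B: (EBIT − $37,000)(1 − 0.27) ÷ 610,000 = (EBIT − $269,000)(1 − 0.27) ÷ 290,000.
Cancelling (1 − t) and cross-multiplying: 290,000·(EBIT − 37,000) = 610,000·(EBIT − 269,000).
Solving, EBIT = (269,000·610,000 − 37,000·290,000) / (610,000 − 290,000) = 153,360,000,000 / 320,000 = 479,250.00.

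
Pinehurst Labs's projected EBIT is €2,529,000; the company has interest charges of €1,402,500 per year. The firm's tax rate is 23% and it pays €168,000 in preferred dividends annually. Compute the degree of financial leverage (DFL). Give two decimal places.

2.78

Annual interest charges come to €1,402,500.00.
Pre-tax preferred-dividend burden = €168,000 ÷ (1 − 0.23) = €218,181.82.
DFL = EBIT ÷ [EBIT − I − D_p/(1−t)] = €2,529,000 ÷ [€2,529,000 − €1,402,500.00 − €218,181.82] = €2,529,000 ÷ €908,318.18 = 2.7843.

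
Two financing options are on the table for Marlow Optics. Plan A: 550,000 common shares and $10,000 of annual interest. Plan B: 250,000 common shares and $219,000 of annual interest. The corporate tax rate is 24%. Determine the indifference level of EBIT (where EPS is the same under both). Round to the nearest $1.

Set EPS_A = EPS_B: (EBIT − $10,000)(1 − 0.24) ÷ 550,000 = (EBIT − $219,000)(1 − 0.24) ÷ 250,000.
The (1 − t) factor cancels: (EBIT − 10,000) × 250,000 = (EBIT − 219,000) × 550,000.
Solving, EBIT = (219,000·550,000 − 10,000·250,000) / (550,000 − 250,000) = 117,950,000,000 / 300,000 = 393,166.67.

$393,167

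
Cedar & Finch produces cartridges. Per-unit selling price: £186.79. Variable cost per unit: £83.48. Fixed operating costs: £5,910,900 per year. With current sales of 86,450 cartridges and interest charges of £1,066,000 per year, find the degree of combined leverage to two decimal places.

4.57

Contribution at this volume is 86,450 × £103.31 = £8,931,149.50.
EBIT = £8,931,149.50 − £5,910,900 = £3,020,249.50. Interest = £1,066,000.00, so EBIT − I = £1,954,249.50.
DCL = contribution ÷ (EBIT − I) = £8,931,149.50 ÷ £1,954,249.50 = 4.5701.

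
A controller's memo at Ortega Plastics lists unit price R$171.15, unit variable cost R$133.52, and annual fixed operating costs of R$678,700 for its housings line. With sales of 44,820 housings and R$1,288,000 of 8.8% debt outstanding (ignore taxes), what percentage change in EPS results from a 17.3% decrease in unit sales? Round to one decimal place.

-32.6%

Contribution at this volume is 44,820 × R$37.63 = R$1,686,576.60.
EBIT = R$1,686,576.60 − R$678,700 = R$1,007,876.60.
After interest of R$113,344.00, pre-tax earnings = R$894,532.60.
DCL = total CM / (EBIT − I) = R$1,686,576.60 / R$894,532.60 = 1.8854.
%ΔEPS = DCL × %ΔSales = 1.8854 × -17.3% = -32.6%.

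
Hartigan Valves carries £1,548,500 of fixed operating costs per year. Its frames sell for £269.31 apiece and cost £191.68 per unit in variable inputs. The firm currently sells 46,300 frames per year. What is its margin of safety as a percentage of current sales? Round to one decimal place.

56.9%

Unit CM = price − variable cost = £269.31 − £191.68 = £77.63. Break-even units = £1,548,500 ÷ £77.63 = 19,947.19; break-even revenue = 19,947.19 × £269.31 = £5,371,976.49.
Actual sales revenue = 46,300 × £269.31 = £12,469,053.00.
Margin of safety = (£12,469,053.00 − £5,371,976.49) ÷ £12,469,053.00 = 56.9%.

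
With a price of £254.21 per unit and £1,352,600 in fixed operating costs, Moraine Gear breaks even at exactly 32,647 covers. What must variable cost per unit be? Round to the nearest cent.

£212.78

At break-even, FC = Q × (P − VC), so P − VC = £1,352,600 ÷ 32,647 = £41.4311.
Hence VC = price − CM = £254.21 − £41.4311 = £212.78.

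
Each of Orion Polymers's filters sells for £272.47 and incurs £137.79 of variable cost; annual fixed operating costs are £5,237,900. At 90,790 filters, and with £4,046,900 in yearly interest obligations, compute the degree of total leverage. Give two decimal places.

4.16

At 90,790 units, contribution = 90,790 × £134.68 = £12,227,597.20.
Subtracting fixed costs: EBIT = £12,227,597.20 − £5,237,900 = £6,989,697.20. Interest = £4,046,900.00, so EBIT − I = £2,942,797.20.
DCL = contribution ÷ (EBIT − I) = £12,227,597.20 ÷ £2,942,797.20 = 4.1551.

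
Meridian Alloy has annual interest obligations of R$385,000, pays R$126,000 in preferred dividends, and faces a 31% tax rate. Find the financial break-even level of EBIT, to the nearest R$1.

Grossing the preferred dividend up to pre-tax terms: R$126,000 / (1 − 0.31) = R$182,608.70.
Financial break-even EBIT = interest + D_p ÷ (1 − t) = R$385,000 + R$182,608.70 = R$567,608.70.

R$567,609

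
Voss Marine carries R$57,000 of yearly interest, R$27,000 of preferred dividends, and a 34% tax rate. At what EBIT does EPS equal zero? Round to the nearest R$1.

R$97,909

Preferred dividends are paid after tax, so their pre-tax equivalent is R$27,000 ÷ (1 − 0.34) = R$40,909.09.
EPS = 0 when EBIT covers interest plus the pre-tax preferred burden: R$57,000 + R$40,909.09 = R$97,909.09.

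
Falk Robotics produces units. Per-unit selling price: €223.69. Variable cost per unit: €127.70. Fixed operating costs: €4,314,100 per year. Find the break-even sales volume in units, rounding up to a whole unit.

Each unit contributes €223.69 − €127.70 = €95.99.
Break-even volume = fixed costs ÷ CM per unit = €4,314,100 ÷ €95.99 = 44,943.22, so 44,944 units.

44,944 units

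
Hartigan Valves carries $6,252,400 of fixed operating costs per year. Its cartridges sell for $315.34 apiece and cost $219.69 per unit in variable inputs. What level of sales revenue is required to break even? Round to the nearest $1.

$20,612,983

Contribution margin per unit = $315.34 − $219.69 = $95.65, a CM ratio of $95.65 ÷ $315.34 = 0.3033.
Break-even sales = FC ÷ CM ratio = $6,252,400 × $315.34 / $95.65 = $20,612,983.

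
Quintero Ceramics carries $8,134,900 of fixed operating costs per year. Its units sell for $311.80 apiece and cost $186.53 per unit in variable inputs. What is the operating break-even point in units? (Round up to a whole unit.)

64,939 units

Unit CM = price − variable cost = $311.80 − $186.53 = $125.27.
Break-even Q = $8,134,900 / $125.27 = 64,938.93 → 64,939 units.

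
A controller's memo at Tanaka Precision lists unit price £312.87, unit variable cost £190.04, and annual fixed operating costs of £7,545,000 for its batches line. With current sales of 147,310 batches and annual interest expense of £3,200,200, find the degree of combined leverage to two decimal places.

Contribution at this volume is 147,310 × £122.83 = £18,094,087.30.
Operating income = contribution − fixed costs = £18,094,087.30 − £7,545,000 = £10,549,087.30. Interest = £3,200,200.00, so EBIT − I = £7,348,887.30.
DCL = contribution ÷ (EBIT − I) = £18,094,087.30 ÷ £7,348,887.30 = 2.4622.

2.46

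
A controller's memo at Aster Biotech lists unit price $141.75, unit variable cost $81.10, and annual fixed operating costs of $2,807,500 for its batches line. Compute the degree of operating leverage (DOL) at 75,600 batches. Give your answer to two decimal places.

At 75,600 units, contribution = 75,600 × $60.65 = $4,585,140.00.
EBIT = $4,585,140.00 − $2,807,500 = $1,777,640.00.
So DOL = total CM / EBIT = $4,585,140.00 / $1,777,640.00 = 2.5793.

2.58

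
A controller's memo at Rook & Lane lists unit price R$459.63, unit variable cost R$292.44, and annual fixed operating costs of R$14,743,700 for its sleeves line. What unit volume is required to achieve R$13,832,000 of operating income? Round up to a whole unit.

170,918 sleeves

Contribution margin per unit = R$459.63 − R$292.44 = R$167.19.
Required volume = (fixed costs + target profit) ÷ CM = (R$14,743,700 + R$13,832,000) ÷ R$167.19 = 170,917.52, so 170,918 sleeves.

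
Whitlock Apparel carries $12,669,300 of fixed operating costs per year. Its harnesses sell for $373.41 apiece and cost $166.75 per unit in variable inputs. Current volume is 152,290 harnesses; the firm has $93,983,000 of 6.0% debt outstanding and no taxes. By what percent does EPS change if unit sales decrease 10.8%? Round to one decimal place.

At 152,290 units, contribution = 152,290 × $206.66 = $31,472,251.40.
Operating income = contribution − fixed costs = $31,472,251.40 − $12,669,300 = $18,802,951.40.
After interest of $5,638,980.00, pre-tax earnings = $13,163,971.40.
Degree of combined leverage = contribution ÷ (EBIT − I) = $31,472,251.40 ÷ $13,163,971.40 = 2.3908.
%ΔEPS = DCL × %ΔSales = 2.3908 × -10.8% = -25.8%.

-25.8%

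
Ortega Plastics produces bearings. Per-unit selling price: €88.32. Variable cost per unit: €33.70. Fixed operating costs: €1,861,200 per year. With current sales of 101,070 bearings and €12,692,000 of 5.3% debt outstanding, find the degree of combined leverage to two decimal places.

Total contribution margin = 101,070 × €54.62 = €5,520,443.40.
EBIT = €5,520,443.40 − €1,861,200 = €3,659,243.40. Interest = €672,676.00, so EBIT − I = €2,986,567.40.
Degree of total leverage = total CM / (EBIT − interest) = €5,520,443.40 / €2,986,567.40 = 1.8484.

1.85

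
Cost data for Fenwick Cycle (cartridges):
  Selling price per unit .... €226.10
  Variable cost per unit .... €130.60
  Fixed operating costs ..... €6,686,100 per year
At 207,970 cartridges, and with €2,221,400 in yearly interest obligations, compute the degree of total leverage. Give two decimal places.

Contribution at this volume is 207,970 × €95.50 = €19,861,135.00.
EBIT = €19,861,135.00 − €6,686,100 = €13,175,035.00. Interest = €2,221,400.00.
DOL = €19,861,135.00 ÷ €13,175,035.00 = 1.5075; DFL = €13,175,035.00 ÷ €10,953,635.00 = 1.2028.
DCL = DOL × DFL = 1.5075 × 1.2028 = 1.8132.

1.81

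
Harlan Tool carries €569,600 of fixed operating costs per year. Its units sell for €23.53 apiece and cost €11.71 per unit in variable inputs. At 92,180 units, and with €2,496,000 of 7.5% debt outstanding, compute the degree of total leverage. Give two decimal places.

At 92,180 units, contribution = 92,180 × €11.82 = €1,089,567.60.
EBIT = €1,089,567.60 − €569,600 = €519,967.60. Interest = €187,200.00, so EBIT − I = €332,767.60.
DCL = contribution ÷ (EBIT − I) = €1,089,567.60 ÷ €332,767.60 = 3.2743.

3.27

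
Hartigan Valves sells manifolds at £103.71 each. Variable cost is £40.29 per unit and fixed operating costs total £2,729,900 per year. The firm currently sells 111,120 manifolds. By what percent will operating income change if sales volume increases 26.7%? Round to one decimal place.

Contribution at this volume is 111,120 × £63.42 = £7,047,230.40.
EBIT = £7,047,230.40 − £2,729,900 = £4,317,330.40.
DOL = contribution ÷ EBIT = £7,047,230.40 ÷ £4,317,330.40 = 1.6323.
So EBIT moves 1.6323 × (+26.7%) = +43.6%.

+43.6%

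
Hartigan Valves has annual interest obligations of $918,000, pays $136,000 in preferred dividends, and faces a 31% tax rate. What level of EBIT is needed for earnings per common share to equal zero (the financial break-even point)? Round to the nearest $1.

$1,115,101

Grossing the preferred dividend up to pre-tax terms: $136,000 / (1 − 0.31) = $197,101.45.
Financial break-even EBIT = interest + D_p ÷ (1 − t) = $918,000 + $197,101.45 = $1,115,101.45.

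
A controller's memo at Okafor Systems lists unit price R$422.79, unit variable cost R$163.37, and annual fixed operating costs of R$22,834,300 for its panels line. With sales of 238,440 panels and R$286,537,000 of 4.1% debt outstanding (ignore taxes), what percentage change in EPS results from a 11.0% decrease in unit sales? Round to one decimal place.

-24.9%

Total contribution margin = 238,440 × R$259.42 = R$61,856,104.80.
Subtracting fixed costs: EBIT = R$61,856,104.80 − R$22,834,300 = R$39,021,804.80.
Interest = R$11,748,017.00, so EBIT − I = R$27,273,787.80.
DCL = total CM / (EBIT − I) = R$61,856,104.80 / R$27,273,787.80 = 2.2680.
%ΔEPS = DCL × %ΔSales = 2.2680 × -11.0% = -24.9%.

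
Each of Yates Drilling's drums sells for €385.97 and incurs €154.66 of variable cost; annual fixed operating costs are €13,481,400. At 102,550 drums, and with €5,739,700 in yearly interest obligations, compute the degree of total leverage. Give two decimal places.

5.27

Contribution at this volume is 102,550 × €231.31 = €23,720,840.50.
Operating income = contribution − fixed costs = €23,720,840.50 − €13,481,400 = €10,239,440.50. Interest = €5,739,700.00.
DOL = €23,720,840.50 ÷ €10,239,440.50 = 2.3166; DFL = €10,239,440.50 ÷ €4,499,740.50 = 2.2756.
DCL = DOL × DFL = 2.3166 × 2.2756 = 5.2717.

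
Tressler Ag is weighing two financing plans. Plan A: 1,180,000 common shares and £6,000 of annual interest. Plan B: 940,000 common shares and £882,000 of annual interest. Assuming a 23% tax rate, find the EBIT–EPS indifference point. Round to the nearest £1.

£4,313,000

Set EPS_A = EPS_B: (EBIT − £6,000)(1 − 0.23) ÷ 1,180,000 = (EBIT − £882,000)(1 − 0.23) ÷ 940,000.
Cancelling (1 − t) and cross-multiplying: 940,000·(EBIT − 6,000) = 1,180,000·(EBIT − 882,000).
Solving, EBIT = (882,000·1,180,000 − 6,000·940,000) / (1,180,000 − 940,000) = 1,035,120,000,000 / 240,000 = 4,313,000.00.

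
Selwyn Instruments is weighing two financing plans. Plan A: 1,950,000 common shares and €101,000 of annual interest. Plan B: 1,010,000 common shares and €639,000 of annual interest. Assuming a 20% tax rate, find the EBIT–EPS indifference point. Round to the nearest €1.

Set EPS_A = EPS_B: (EBIT − €101,000)(1 − 0.20) ÷ 1,950,000 = (EBIT − €639,000)(1 − 0.20) ÷ 1,010,000.
The (1 − t) factor cancels: (EBIT − 101,000) × 1,010,000 = (EBIT − 639,000) × 1,950,000.
EBIT × (1,950,000 − 1,010,000) = 639,000 × 1,950,000 − 101,000 × 1,010,000 = 1,144,040,000,000, so EBIT = 1,144,040,000,000 ÷ 940,000 = 1,217,063.83.

€1,217,064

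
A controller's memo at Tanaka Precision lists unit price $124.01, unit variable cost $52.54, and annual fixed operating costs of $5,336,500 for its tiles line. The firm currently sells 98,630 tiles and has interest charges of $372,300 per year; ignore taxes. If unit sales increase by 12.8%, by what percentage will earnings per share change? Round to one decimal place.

Total contribution margin = 98,630 × $71.47 = $7,049,086.10.
Subtracting fixed costs: EBIT = $7,049,086.10 − $5,336,500 = $1,712,586.10.
Interest = $372,300.00, so EBIT − I = $1,340,286.10.
Degree of combined leverage = contribution ÷ (EBIT − I) = $7,049,086.10 ÷ $1,340,286.10 = 5.2594.
%ΔEPS = DCL × %ΔSales = 5.2594 × +12.8% = +67.3%.

+67.3%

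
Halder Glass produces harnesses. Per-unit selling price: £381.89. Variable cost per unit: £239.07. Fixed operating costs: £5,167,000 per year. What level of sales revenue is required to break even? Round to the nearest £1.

£13,816,172

CM per unit = £381.89 − £239.07 = £142.82; CM ratio = £142.82 / £381.89 = 0.3740.
Break-even sales = FC ÷ CM ratio = £5,167,000 × £381.89 / £142.82 = £13,816,172.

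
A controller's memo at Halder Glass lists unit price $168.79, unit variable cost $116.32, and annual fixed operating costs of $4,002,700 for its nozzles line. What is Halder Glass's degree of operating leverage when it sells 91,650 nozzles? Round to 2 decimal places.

At 91,650 units, contribution = 91,650 × $52.47 = $4,808,875.50.
EBIT = $4,808,875.50 − $4,002,700 = $806,175.50.
So DOL = total CM / EBIT = $4,808,875.50 / $806,175.50 = 5.9650.

5.97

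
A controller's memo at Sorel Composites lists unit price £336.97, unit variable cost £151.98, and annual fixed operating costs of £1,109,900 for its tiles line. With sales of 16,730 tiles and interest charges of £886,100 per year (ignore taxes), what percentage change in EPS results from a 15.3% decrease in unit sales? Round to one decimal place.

Contribution at this volume is 16,730 × £184.99 = £3,094,882.70.
EBIT = £3,094,882.70 − £1,109,900 = £1,984,982.70.
Interest = £886,100.00, so EBIT − I = £1,098,882.70.
DCL = total CM / (EBIT − I) = £3,094,882.70 / £1,098,882.70 = 2.8164.
%ΔEPS = DCL × %ΔSales = 2.8164 × -15.3% = -43.1%.

-43.1%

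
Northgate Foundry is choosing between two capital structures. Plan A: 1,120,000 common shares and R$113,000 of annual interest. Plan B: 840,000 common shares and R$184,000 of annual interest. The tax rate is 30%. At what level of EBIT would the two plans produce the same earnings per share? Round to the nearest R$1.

R$397,000

At indifference, (EBIT − 113,000)(1 − t)/1,120,000 = (EBIT − 184,000)(1 − t)/840,000.
Cancelling (1 − t) and cross-multiplying: 840,000·(EBIT − 113,000) = 1,120,000·(EBIT − 184,000).
Solving, EBIT = (184,000·1,120,000 − 113,000·840,000) / (1,120,000 − 840,000) = 111,160,000,000 / 280,000 = 397,000.00.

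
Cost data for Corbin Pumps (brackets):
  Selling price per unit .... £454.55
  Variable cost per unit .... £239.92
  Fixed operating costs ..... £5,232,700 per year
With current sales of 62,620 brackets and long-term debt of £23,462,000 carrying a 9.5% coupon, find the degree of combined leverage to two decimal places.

Total contribution margin = 62,620 × £214.63 = £13,440,130.60.
EBIT = £13,440,130.60 − £5,232,700 = £8,207,430.60. Interest = £2,228,890.00, so EBIT − I = £5,978,540.60.
DCL = contribution ÷ (EBIT − I) = £13,440,130.60 ÷ £5,978,540.60 = 2.2481.

2.25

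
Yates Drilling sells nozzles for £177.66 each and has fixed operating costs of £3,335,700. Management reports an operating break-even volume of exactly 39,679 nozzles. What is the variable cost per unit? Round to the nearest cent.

Contribution per unit must be FC / Q = £3,335,700 / 39,679 = £84.0671.
Hence VC = price − CM = £177.66 − £84.0671 = £93.59.

£93.59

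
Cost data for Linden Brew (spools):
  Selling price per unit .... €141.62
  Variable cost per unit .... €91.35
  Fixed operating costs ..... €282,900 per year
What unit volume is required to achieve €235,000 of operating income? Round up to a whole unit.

10,303 spools

Each unit contributes €141.62 − €91.35 = €50.27.
Required volume = (fixed costs + target profit) ÷ CM = (€282,900 + €235,000) ÷ €50.27 = 10,302.37, so 10,303 spools.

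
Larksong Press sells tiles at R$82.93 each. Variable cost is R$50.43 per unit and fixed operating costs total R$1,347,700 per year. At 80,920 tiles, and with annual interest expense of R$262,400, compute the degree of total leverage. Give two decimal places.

2.58

Total contribution margin = 80,920 × R$32.50 = R$2,629,900.00.
Subtracting fixed costs: EBIT = R$2,629,900.00 − R$1,347,700 = R$1,282,200.00. Interest = R$262,400.00, so EBIT − I = R$1,019,800.00.
Degree of total leverage = total CM / (EBIT − interest) = R$2,629,900.00 / R$1,019,800.00 = 2.5788.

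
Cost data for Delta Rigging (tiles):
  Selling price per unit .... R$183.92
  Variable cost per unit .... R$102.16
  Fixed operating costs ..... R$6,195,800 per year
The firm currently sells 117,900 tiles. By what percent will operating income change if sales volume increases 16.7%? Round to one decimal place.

Total contribution margin = 117,900 × R$81.76 = R$9,639,504.00.
Subtracting fixed costs: EBIT = R$9,639,504.00 − R$6,195,800 = R$3,443,704.00.
DOL = contribution ÷ EBIT = R$9,639,504.00 ÷ R$3,443,704.00 = 2.7992.
Operating income changes by 2.7992 × +16.7% = +46.7%.

+46.7%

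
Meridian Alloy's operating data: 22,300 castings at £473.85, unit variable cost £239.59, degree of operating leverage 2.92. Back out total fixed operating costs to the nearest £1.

£3,434,958

At 22,300 units, contribution = 22,300 × £234.26 = £5,223,998.00.
DOL = contribution / EBIT, so EBIT = £5,223,998.00 / 2.92 = £1,789,040.41.
Fixed costs = CM − EBIT = £5,223,998.00 − £1,789,040.41 = £3,434,958.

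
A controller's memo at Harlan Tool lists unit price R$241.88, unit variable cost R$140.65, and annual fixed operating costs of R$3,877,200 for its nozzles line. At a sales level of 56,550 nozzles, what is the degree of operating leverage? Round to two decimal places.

Contribution at this volume is 56,550 × R$101.23 = R$5,724,556.50.
EBIT = R$5,724,556.50 − R$3,877,200 = R$1,847,356.50.
So DOL = total CM / EBIT = R$5,724,556.50 / R$1,847,356.50 = 3.0988.

3.10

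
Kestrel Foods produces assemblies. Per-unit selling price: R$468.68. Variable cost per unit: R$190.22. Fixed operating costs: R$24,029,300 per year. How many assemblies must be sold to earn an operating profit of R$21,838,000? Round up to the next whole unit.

164,718 assemblies

Each unit contributes R$468.68 − R$190.22 = R$278.46.
Units = (FC + target) / CM = (R$24,029,300 + R$21,838,000) / R$278.46 = 164,717.73, so 164,718 assemblies.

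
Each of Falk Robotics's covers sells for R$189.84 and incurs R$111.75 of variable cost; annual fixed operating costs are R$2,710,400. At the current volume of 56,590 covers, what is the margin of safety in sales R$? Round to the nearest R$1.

Contribution margin per unit = R$189.84 − R$111.75 = R$78.09. Break-even units = R$2,710,400 ÷ R$78.09 = 34,708.67; break-even revenue = 34,708.67 × R$189.84 = R$6,589,093.81.
Actual sales revenue = 56,590 × R$189.84 = R$10,743,045.60.
Margin of safety = R$10,743,045.60 − R$6,589,093.81 = R$4,153,952.

R$4,153,952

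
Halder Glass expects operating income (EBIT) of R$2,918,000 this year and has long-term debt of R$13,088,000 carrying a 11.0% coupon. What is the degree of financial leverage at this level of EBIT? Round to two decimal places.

1.97

Interest = R$1,439,680.00.
DFL = EBIT ÷ (EBIT − I) = R$2,918,000 ÷ (R$2,918,000 − R$1,439,680.00) = R$2,918,000 ÷ R$1,478,320.00 = 1.9739.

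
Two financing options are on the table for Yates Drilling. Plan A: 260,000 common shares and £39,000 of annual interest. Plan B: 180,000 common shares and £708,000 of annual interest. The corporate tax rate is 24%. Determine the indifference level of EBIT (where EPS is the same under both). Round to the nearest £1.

Set EPS_A = EPS_B: (EBIT − £39,000)(1 − 0.24) ÷ 260,000 = (EBIT − £708,000)(1 − 0.24) ÷ 180,000.
The (1 − t) factor cancels: (EBIT − 39,000) × 180,000 = (EBIT − 708,000) × 260,000.
Solving, EBIT = (708,000·260,000 − 39,000·180,000) / (260,000 − 180,000) = 177,060,000,000 / 80,000 = 2,213,250.00.

£2,213,250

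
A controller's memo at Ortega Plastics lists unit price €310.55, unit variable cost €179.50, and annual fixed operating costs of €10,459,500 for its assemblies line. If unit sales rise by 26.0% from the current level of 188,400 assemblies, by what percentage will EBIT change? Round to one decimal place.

Total contribution margin = 188,400 × €131.05 = €24,689,820.00.
Subtracting fixed costs: EBIT = €24,689,820.00 − €10,459,500 = €14,230,320.00.
Degree of operating leverage = €24,689,820.00 / €14,230,320.00 = 1.7350.
Operating income changes by 1.7350 × +26.0% = +45.1%.

+45.1%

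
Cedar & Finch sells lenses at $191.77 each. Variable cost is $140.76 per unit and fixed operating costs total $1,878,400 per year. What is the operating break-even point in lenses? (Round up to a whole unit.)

Unit CM = price − variable cost = $191.77 − $140.76 = $51.01.
Break-even Q = $1,878,400 / $51.01 = 36,824.15 → 36,825 lenses.

36,825 lenses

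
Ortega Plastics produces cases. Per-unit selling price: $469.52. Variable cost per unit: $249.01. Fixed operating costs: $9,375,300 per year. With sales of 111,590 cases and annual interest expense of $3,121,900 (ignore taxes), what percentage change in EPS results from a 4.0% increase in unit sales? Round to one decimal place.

Contribution at this volume is 111,590 × $220.51 = $24,606,710.90.
Subtracting fixed costs: EBIT = $24,606,710.90 − $9,375,300 = $15,231,410.90.
Interest = $3,121,900.00, so EBIT − I = $12,109,510.90.
Degree of combined leverage = contribution ÷ (EBIT − I) = $24,606,710.90 ÷ $12,109,510.90 = 2.0320.
EPS therefore changes by 2.0320 × (+4.0%) = +8.1%.

+8.1%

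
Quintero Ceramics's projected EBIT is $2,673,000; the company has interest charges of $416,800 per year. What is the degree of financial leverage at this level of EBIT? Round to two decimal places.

Interest = $416,800.00.
Degree of financial leverage = EBIT / (EBIT − interest) = $2,673,000 / $2,256,200.00 = 1.1847.

1.18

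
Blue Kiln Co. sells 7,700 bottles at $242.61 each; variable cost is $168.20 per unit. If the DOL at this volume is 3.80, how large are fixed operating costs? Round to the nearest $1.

Contribution at this volume is 7,700 × $74.41 = $572,957.00.
DOL = contribution / EBIT, so EBIT = $572,957.00 / 3.80 = $150,778.16.
And FC = contribution − EBIT = $572,957.00 − $150,778.16 = $422,179.

$422,179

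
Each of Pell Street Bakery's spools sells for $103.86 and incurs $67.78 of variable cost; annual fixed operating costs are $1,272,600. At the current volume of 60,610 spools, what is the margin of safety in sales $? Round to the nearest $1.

Contribution margin per unit = $103.86 − $67.78 = $36.08. Break-even units = $1,272,600 ÷ $36.08 = 35,271.62; break-even revenue = 35,271.62 × $103.86 = $3,663,310.31.
Current sales = 60,610 × $103.86 = $6,294,954.60.
Margin of safety = $6,294,954.60 − $3,663,310.31 = $2,631,644.

$2,631,644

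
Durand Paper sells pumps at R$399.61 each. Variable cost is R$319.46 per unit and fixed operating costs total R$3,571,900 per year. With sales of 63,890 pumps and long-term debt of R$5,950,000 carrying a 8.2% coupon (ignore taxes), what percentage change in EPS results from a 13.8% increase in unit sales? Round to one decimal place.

Total contribution margin = 63,890 × R$80.15 = R$5,120,783.50.
Subtracting fixed costs: EBIT = R$5,120,783.50 − R$3,571,900 = R$1,548,883.50.
Interest = R$487,900.00, so EBIT − I = R$1,060,983.50.
DCL = total CM / (EBIT − I) = R$5,120,783.50 / R$1,060,983.50 = 4.8264.
%ΔEPS = DCL × %ΔSales = 4.8264 × +13.8% = +66.6%.

+66.6%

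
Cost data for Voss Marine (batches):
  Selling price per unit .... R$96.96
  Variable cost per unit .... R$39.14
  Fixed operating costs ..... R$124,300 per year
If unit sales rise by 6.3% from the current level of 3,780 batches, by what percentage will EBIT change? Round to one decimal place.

+14.6%

Contribution at this volume is 3,780 × R$57.82 = R$218,559.60.
EBIT = R$218,559.60 − R$124,300 = R$94,259.60.
So DOL = total CM / EBIT = R$218,559.60 / R$94,259.60 = 2.3187.
Operating income changes by 2.3187 × +6.3% = +14.6%.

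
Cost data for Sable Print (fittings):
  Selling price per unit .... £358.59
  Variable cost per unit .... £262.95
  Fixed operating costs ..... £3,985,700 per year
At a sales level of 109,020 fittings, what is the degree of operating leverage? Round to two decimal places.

Contribution at this volume is 109,020 × £95.64 = £10,426,672.80.
Subtracting fixed costs: EBIT = £10,426,672.80 − £3,985,700 = £6,440,972.80.
DOL = contribution ÷ EBIT = £10,426,672.80 ÷ £6,440,972.80 = 1.6188.

1.62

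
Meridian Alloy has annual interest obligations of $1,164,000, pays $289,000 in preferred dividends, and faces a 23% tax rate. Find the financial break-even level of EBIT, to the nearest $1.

Preferred dividends are paid after tax, so their pre-tax equivalent is $289,000 ÷ (1 − 0.23) = $375,324.68.
Financial break-even EBIT = interest + D_p ÷ (1 − t) = $1,164,000 + $375,324.68 = $1,539,324.68.

$1,539,325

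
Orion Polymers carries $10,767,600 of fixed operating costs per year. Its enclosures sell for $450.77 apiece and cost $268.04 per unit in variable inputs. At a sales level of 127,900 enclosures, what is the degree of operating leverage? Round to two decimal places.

Contribution at this volume is 127,900 × $182.73 = $23,371,167.00.
Operating income = contribution − fixed costs = $23,371,167.00 − $10,767,600 = $12,603,567.00.
DOL = contribution ÷ EBIT = $23,371,167.00 ÷ $12,603,567.00 = 1.8543.

1.85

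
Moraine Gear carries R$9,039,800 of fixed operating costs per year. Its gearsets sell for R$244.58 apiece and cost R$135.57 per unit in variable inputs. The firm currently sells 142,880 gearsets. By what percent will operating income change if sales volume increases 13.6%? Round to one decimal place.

+32.4%

Contribution at this volume is 142,880 × R$109.01 = R$15,575,348.80.
Subtracting fixed costs: EBIT = R$15,575,348.80 − R$9,039,800 = R$6,535,548.80.
So DOL = total CM / EBIT = R$15,575,348.80 / R$6,535,548.80 = 2.3832.
%ΔEBIT = DOL × %ΔSales = 2.3832 × +13.6% = +32.4%.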